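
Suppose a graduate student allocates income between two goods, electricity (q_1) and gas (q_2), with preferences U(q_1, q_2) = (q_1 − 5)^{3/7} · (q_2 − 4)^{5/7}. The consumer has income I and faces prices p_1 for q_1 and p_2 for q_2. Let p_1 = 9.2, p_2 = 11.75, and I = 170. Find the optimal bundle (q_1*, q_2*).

q_1* = 8.1386, q_2* = 8.0957

MRS = (3/5)·(q_2−4)/(q_1−5). Tangency with p_1/p_2 gives q_2−4 = (5/3)·(p_1/p_2)·(q_1−5).
After buying the subsistence bundle (5, 4), a share 0.375 of the remaining income goes to q_1: q_1* = 5 + 0.375·(I − 5p_1 − 4p_2)/p_1.
Discretionary income = 170 − 5·9.2 − 4·11.75 = 77; q_1* = 5 + 0.375·77/9.2 = 8.1386; q_2* = 4 + 0.625·77/11.75 = 8.0957.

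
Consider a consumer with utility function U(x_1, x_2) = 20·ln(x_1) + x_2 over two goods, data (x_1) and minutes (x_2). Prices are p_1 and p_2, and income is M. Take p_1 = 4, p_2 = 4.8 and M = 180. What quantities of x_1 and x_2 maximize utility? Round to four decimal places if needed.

MU_x_1 = 20/x_1, MU_x_2 = 1. Tangency: 20/x_1 = p_1/p_2.
So x_1*(p_1,p_2) = 20·p_2/p_1, independent of income; and x_2* = (M − 20·p_2)/p_2.
At the given prices: x_1* = 20·4.8/4 = 24, and x_2* = 17.5.

x_1* = 24, x_2* = 17.5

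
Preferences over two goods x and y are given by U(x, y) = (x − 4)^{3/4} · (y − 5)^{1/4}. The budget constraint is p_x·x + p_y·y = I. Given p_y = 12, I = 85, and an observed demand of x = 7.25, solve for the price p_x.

p_x = 3

Let x' = x−4, y' = y−5. MRS = 3·y'/x' = p_x/p_y.
Substituting into the budget: x* = 4 + 0.75·(I − 4·p_x − 5·p_y)/p_x, and y* = 5 + 0.25·(…)/p_y.
Set x* = 7.25 in the demand function and solve for p_x: p_x = 3.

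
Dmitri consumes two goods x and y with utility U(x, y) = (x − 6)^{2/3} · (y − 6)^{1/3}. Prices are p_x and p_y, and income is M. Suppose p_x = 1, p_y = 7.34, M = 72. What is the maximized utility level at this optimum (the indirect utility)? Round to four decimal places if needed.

Let x' = x−6, y' = y−6. MRS = 2·y'/x' = p_x/p_y.
Substituting into the budget: x* = 6 + 2/3·(M − 6·p_x − 6·p_y)/p_x, and y* = 6 + 1/3·(…)/p_y.
Discretionary income = 72 − 6·1 − 6·7.34 = 21.96; x* = 6 + 2/3·21.96/1 = 20.64; y* = 6 + 1/3·21.96/7.34 = 6.9973.
Utility at the optimum: U(20.64, 6.9973) = 5.9791.

V = 5.9791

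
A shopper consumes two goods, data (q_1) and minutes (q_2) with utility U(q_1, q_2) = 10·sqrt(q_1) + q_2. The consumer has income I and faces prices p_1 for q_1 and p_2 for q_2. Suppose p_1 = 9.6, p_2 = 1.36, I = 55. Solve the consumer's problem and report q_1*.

q_1* = 0.5017

Utility is quasi-linear in q_2; the FOC for q_1 is 5/√q_1 = p_1/p_2.
Thus q_1* = (5·p_2/p_1)² — independent of I — with the rest of income spent on q_2.
Plugging in: q_1* = (5·1.36/9.6)² = 0.5017.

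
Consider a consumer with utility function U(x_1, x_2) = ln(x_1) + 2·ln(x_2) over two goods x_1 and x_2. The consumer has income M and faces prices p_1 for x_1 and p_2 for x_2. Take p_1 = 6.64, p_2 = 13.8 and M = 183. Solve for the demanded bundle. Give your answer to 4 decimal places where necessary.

x_1* = 9.1867, x_2* = 8.8406

Tangency: MRS = (1/2)·x_2/x_1 = p_1/p_2.
So p_2·x_2 = 2·p_1·x_1; combined with the budget, a share 1/3 of income goes to x_1.
Demand: x_1*(p_1,p_2,M) = 1/3·M/p_1 and x_2* = 2/3·M/p_2.
At p_1=6.64, p_2=13.8, M=183: x_1* = 1/3·183/6.64 = 9.1867, x_2* = 8.8406.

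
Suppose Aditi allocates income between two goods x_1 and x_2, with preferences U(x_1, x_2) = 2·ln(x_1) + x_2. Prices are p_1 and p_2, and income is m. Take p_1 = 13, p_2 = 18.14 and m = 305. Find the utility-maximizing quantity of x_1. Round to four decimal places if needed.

x_1* = 2.7908

At the given prices: x_1* = 2·18.14/13 = 2.7908.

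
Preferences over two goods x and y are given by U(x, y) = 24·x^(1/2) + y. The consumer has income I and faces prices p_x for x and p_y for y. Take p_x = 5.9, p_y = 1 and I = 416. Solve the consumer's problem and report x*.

Set MRS = p_x/p_y: 12·x^(−1/2) = p_x/p_y.
Solve: √x = 12·p_y/p_x, so x*(p_x,p_y) = (12·p_y/p_x)², and y* = (I − p_x·x*)/p_y.
Plugging in: x* = (12·1/5.9)² = 4.1367.

x* = 4.1367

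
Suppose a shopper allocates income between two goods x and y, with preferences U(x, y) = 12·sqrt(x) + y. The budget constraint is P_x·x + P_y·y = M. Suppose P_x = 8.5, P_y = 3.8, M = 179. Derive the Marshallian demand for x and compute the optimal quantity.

MU_x = 6/√x, MU_y = 1. Tangency: 6/√x = P_x/P_y.
Solve: √x = 6·P_y/P_x, so x*(P_x,P_y) = (6·P_y/P_x)², and y* = (M − P_x·x*)/P_y.
Plugging in: x* = (6·3.8/8.5)² = 7.195.

x* = 7.195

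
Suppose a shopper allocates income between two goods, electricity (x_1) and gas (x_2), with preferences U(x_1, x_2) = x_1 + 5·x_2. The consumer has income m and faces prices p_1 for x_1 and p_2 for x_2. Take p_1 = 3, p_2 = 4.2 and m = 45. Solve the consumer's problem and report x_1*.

x_1* = 0

Perfect substitutes: compare marginal utility per dollar. 1/p_1 vs 5/p_2 → 0.3333 vs 1.1905.
x_2 gives more utility per dollar, so spend all income on x_2: x_2* = m/p_2, x_1* = 0.
Numerically: x_1* = 0, x_2* = 10.7143.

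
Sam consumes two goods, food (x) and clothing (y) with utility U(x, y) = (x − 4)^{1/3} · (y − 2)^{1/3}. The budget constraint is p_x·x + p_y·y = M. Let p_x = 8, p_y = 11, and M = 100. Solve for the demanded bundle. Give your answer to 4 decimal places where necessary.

After buying the subsistence bundle (4, 2), a share 0.5 of the remaining income goes to x: x* = 4 + 0.5·(M − 4p_x − 2p_y)/p_x.
Discretionary income = 100 − 4·8 − 2·11 = 46; x* = 4 + 0.5·46/8 = 6.875; y* = 2 + 0.5·46/11 = 4.0909.

x* = 6.875, y* = 4.0909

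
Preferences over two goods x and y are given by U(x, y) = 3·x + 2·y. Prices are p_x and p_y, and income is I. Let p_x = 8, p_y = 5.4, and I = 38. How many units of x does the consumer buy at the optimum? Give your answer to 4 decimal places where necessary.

x* = 4.75

x gives more utility per dollar, so spend all income on x: x* = I/p_x, y* = 0.
Numerically: x* = 4.75, y* = 0.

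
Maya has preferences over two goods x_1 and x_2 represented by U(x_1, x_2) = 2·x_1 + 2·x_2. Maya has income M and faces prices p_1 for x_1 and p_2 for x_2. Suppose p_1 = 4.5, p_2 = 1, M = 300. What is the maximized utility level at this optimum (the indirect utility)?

V = 600

Linear utility — the consumer picks whichever good has higher MU/price: 2/4.5 = 0.4444 vs 2/1 = 2.
x_2 gives more utility per dollar, so spend all income on x_2: x_2* = M/p_2, x_1* = 0.
Numerically: x_1* = 0, x_2* = 300.
Utility at the optimum: U(0, 300) = 600.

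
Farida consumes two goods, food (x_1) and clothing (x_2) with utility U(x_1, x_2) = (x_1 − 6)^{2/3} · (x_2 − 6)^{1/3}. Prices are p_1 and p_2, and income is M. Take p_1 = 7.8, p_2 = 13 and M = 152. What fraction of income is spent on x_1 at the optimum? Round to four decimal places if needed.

share on x_1 = 0.4272

MRS = 2·(x_2−6)/(x_1−6). Tangency with p_1/p_2 gives x_2−6 = (1/2)·(p_1/p_2)·(x_1−6).
After buying the subsistence bundle (6, 6), a share 2/3 of the remaining income goes to x_1: x_1* = 6 + 2/3·(M − 6p_1 − 6p_2)/p_1.
Discretionary income = 152 − 6·7.8 − 6·13 = 27.2; x_1* = 6 + 2/3·27.2/7.8 = 8.3248; x_2* = 6 + 1/3·27.2/13 = 6.6974.
Expenditure on x_1: 7.8·8.3248 = 64.9333; share = 0.4272.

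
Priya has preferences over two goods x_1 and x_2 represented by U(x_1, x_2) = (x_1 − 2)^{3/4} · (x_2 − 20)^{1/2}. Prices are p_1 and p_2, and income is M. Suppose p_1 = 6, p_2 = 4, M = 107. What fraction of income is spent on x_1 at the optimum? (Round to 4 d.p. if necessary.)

MRS = (3/2)·(x_2−20)/(x_1−2). Tangency with p_1/p_2 gives x_2−20 = (2/3)·(p_1/p_2)·(x_1−2).
Substituting into the budget: x_1* = 2 + 0.6·(M − 2·p_1 − 20·p_2)/p_1, and x_2* = 20 + 0.4·(…)/p_2.
Discretionary income = 107 − 2·6 − 20·4 = 15; x_1* = 2 + 0.6·15/6 = 3.5; x_2* = 20 + 0.4·15/4 = 21.5.
Expenditure on x_1: 6·3.5 = 21; share = 0.1963.

share on x_1 = 0.1963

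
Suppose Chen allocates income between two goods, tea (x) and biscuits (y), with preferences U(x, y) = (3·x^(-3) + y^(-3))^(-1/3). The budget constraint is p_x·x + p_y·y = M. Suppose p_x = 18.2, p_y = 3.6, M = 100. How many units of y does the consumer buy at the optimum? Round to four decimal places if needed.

y* = 5.1089

Substitute y = (y/x)·x into the budget: x* = M/(p_x + p_y·(y/x)).
Numerically y/x = 1.139362, so x* = 100/(18.2 + 3.6·1.139362) = 4.484 and y* = 1.139362·4.484 = 5.1089.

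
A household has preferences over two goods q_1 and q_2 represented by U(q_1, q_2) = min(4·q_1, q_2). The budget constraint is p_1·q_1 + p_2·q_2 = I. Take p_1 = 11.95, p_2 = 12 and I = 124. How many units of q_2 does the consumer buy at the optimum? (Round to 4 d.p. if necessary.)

q_2* = 8.2736

Demand: q_1*(p_1,p_2,I) = I/(p_1 + 4·p_2), q_2* = 4·I/(p_1 + 4·p_2).
Here 11.95 + 4·12 = 59.95, giving q_2* = 8.2736.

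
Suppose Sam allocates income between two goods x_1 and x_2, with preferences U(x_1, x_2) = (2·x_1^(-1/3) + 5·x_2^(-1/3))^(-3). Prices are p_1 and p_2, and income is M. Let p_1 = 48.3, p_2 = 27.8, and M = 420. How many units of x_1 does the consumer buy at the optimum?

MRS = MU_x_1/MU_x_2 = (2/5)·(x_2/x_1)^(4/3). Set equal to p_1/p_2.
Hence x_2/x_1 = ((5/2)·p_1/p_2)^(1/(4/3)), i.e. raised to the 0.75 power.
Substitute x_2 = (x_2/x_1)·x_1 into the budget: x_1* = M/(p_1 + p_2·(x_2/x_1)).
Numerically x_2/x_1 = 3.00872, so x_1* = 420/(48.3 + 27.8·3.00872) = 3.1832.

x_1* = 3.1832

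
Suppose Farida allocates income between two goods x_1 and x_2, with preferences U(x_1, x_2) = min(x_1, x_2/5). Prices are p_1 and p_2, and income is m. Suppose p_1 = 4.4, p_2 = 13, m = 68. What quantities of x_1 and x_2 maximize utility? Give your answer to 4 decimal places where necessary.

With perfect complements, no substitution: consume in ratio x_1:x_2 = 1:5.
Budget: p_1·x_1 + p_2·5·x_1 = m, so (p_1 + 5·p_2)·x_1 = m.
Demand: x_1*(p_1,p_2,m) = m/(p_1 + 5·p_2), x_2* = 5·m/(p_1 + 5·p_2).
Here 4.4 + 5·13 = 69.4, giving x_1* = 0.9798 and x_2* = 4.8991.

x_1* = 0.9798, x_2* = 4.8991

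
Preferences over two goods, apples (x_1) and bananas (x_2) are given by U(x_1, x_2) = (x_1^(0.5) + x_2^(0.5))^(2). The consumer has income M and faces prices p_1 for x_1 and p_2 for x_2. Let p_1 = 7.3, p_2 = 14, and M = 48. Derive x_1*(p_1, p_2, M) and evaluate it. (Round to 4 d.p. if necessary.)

MU_x_1 ∝ x_1^(-0.5), MU_x_2 ∝ x_2^(-0.5), so MRS = (x_2/x_1)^(0.5) = p_1/p_2.
Solve for the ratio: x_2/x_1 = [p_1/p_2]^(2).
With the ratio pinned down, the budget gives x_1* = M/(p_1 + p_2·(x_2/x_1)) and x_2* = (x_2/x_1)·x_1*.
Numerically x_2/x_1 = 0.271888, so x_1* = 48/(7.3 + 14·0.271888) = 4.3218.

x_1* = 4.3218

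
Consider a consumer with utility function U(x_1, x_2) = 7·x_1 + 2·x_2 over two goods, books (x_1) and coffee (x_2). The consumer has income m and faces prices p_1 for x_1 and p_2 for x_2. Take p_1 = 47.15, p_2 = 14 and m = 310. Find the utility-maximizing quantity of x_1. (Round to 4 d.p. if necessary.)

x_1* = 6.5748

Perfect substitutes: compare marginal utility per dollar. 7/p_1 vs 2/p_2 → 0.1485 vs 0.1429.
x_1 gives more utility per dollar, so spend all income on x_1: x_1* = m/p_1, x_2* = 0.
Numerically: x_1* = 6.5748, x_2* = 0.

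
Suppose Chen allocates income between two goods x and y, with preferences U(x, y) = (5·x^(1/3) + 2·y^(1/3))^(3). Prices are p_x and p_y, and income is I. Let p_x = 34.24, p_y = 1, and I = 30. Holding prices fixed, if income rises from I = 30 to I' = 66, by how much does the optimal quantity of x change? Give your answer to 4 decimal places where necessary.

From the CES first-order condition, (5/2)·(y/x)^(2/3) = p_x/p_y.
Solve for the ratio: y/x = [(2/5)·p_x/p_y]^(1.5).
With the ratio pinned down, the budget gives x* = I/(p_x + p_y·(y/x)) and y* = (y/x)·x*.
Numerically y/x = 50.686304, so x* = 30/(34.24 + 1·50.686304) = 0.3532.
At I' = 66: x* = 0.7771. Change: 0.7771 − 0.3532 = 0.4239.

Δx* = 0.4239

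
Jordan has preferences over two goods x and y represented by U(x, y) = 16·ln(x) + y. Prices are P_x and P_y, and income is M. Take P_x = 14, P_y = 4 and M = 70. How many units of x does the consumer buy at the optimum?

x* = 4.5714

Set MRS = P_x/P_y: (16/x)/1 = P_x/P_y.
So x*(P_x,P_y) = 16·P_y/P_x, independent of income; and y* = (M − 16·P_y)/P_y.
At the given prices: x* = 16·4/14 = 4.5714.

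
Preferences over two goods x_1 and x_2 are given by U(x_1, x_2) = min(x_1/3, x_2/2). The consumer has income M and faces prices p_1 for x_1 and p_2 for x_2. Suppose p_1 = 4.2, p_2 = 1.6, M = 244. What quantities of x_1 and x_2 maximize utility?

x_1* = 46.3291, x_2* = 30.8861

With perfect complements, no substitution: consume in ratio x_1:x_2 = 3:2.
Budget: p_1·x_1 + p_2·(2/3)·x_1 = M, so (3·p_1 + 2·p_2)·x_1 = 3·M.
Demand: x_1*(p_1,p_2,M) = 3·M/(3·p_1 + 2·p_2), x_2* = 2·M/(3·p_1 + 2·p_2).
Here 3·4.2 + 2·1.6 = 15.8, giving x_1* = 46.3291 and x_2* = 30.8861.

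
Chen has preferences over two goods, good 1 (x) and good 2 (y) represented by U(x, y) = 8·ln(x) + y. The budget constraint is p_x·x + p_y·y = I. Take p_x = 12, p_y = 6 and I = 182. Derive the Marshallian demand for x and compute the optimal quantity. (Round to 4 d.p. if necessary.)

MU_x = 8/x, MU_y = 1. Tangency: 8/x = p_x/p_y.
So x*(p_x,p_y) = 8·p_y/p_x, independent of income; and y* = (I − 8·p_y)/p_y.
At the given prices: x* = 8·6/12 = 4.

x* = 4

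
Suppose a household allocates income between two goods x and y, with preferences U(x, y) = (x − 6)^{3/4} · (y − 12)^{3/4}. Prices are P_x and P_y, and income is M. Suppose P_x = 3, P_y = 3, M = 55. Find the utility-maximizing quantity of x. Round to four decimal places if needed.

x* = 6.1667

Substituting into the budget: x* = 6 + 0.5·(M − 6·P_x − 12·P_y)/P_x, and y* = 12 + 0.5·(…)/P_y.
Discretionary income = 55 − 6·3 − 12·3 = 1; x* = 6 + 0.5·1/3 = 6.1667.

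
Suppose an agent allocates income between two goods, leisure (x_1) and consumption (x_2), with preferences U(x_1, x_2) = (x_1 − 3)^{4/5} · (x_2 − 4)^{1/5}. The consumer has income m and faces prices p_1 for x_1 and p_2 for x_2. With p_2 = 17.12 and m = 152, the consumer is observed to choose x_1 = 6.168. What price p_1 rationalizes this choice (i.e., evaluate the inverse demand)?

MRS = 4·(x_2−4)/(x_1−3). Tangency with p_1/p_2 gives x_2−4 = (1/4)·(p_1/p_2)·(x_1−3).
After buying the subsistence bundle (3, 4), a share 0.8 of the remaining income goes to x_1: x_1* = 3 + 0.8·(m − 3p_1 − 4p_2)/p_1.
Set x_1* = 6.168 in the demand function and solve for p_1: p_1 = 12.

p_1 = 12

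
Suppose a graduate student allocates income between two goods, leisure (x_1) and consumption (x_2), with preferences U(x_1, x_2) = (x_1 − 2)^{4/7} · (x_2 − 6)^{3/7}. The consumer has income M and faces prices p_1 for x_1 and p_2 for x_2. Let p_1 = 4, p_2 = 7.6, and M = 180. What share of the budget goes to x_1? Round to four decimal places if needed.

This is Cobb-Douglas in (x_1−2, x_2−6): tangency gives 4/7·p_2·(x_2−6) = 3/7·p_1·(x_1−2).
After buying the subsistence bundle (2, 6), a share 4/7 of the remaining income goes to x_1: x_1* = 2 + 4/7·(M − 2p_1 − 6p_2)/p_1.
Discretionary income = 180 − 2·4 − 6·7.6 = 126.4; x_1* = 2 + 4/7·126.4/4 = 20.0571; x_2* = 6 + 3/7·126.4/7.6 = 13.1278.
Expenditure on x_1: 4·20.0571 = 80.2286; share = 0.4457.

share on x_1 = 0.4457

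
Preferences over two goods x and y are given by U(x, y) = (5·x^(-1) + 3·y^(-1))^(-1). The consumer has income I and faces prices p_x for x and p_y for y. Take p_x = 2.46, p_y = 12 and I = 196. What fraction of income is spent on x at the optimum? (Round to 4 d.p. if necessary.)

share on x = 0.3689

MU_x ∝ 5·x^(-2), MU_y ∝ 3·y^(-2), so MRS = (5/3)·(y/x)^(2) = p_x/p_y.
Hence y/x = ((3/5)·p_x/p_y)^(1/(2)), i.e. raised to the 0.5 power.
With the ratio pinned down, the budget gives x* = I/(p_x + p_y·(y/x)) and y* = (y/x)·x*.
Numerically y/x = 0.350714, so x* = 196/(2.46 + 12·0.350714) = 29.3916 and y* = 0.350714·29.3916 = 10.308.
Expenditure on x: 2.46·29.3916 = 72.3034; share = 0.3689.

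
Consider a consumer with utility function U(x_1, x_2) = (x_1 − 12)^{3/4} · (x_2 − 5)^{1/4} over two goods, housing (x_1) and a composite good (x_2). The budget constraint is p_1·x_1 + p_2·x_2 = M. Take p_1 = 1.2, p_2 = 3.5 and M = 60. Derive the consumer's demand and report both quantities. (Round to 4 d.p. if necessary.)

Let x_1' = x_1−12, x_2' = x_2−5. MRS = 3·x_2'/x_1' = p_1/p_2.
After buying the subsistence bundle (12, 5), a share 0.75 of the remaining income goes to x_1: x_1* = 12 + 0.75·(M − 12p_1 − 5p_2)/p_1.
Discretionary income = 60 − 12·1.2 − 5·3.5 = 28.1; x_1* = 12 + 0.75·28.1/1.2 = 29.5625; x_2* = 5 + 0.25·28.1/3.5 = 7.0071.

x_1* = 29.5625, x_2* = 7.0071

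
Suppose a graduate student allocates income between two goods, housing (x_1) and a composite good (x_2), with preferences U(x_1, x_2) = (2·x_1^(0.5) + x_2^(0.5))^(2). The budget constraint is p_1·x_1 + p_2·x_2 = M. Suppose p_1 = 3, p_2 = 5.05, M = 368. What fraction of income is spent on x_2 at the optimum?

share on x_2 = 0.1293

From the CES first-order condition, 2·(x_2/x_1)^(0.5) = p_1/p_2.
Solve for the ratio: x_2/x_1 = [(1/2)·p_1/p_2]^(2).
Substitute x_2 = (x_2/x_1)·x_1 into the budget: x_1* = M/(p_1 + p_2·(x_2/x_1)).
Numerically x_2/x_1 = 0.088227, so x_1* = 368/(3 + 5.05·0.088227) = 106.8046 and x_2* = 0.088227·106.8046 = 9.423.
Expenditure on x_2: 5.05·9.423 = 47.5862; share = 0.1293.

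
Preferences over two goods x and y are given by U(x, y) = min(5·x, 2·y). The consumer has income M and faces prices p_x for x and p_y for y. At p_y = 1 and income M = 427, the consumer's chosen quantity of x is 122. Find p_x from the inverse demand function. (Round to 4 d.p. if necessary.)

With perfect complements, no substitution: consume in ratio x:y = 2:5.
Budget: p_x·x + p_y·(5/2)·x = M, so (2·p_x + 5·p_y)·x = 2·M.
Demand: x*(p_x,p_y,M) = 2·M/(2·p_x + 5·p_y), y* = 5·M/(2·p_x + 5·p_y).
Set x* = 122 in the demand function and solve for p_x: p_x = 1.

p_x = 1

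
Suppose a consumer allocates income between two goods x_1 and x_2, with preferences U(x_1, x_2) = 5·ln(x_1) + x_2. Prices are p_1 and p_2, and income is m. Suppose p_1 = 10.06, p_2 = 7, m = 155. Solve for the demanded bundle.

MU_x_1 = 5/x_1, MU_x_2 = 1. Tangency: 5/x_1 = p_1/p_2.
So x_1*(p_1,p_2) = 5·p_2/p_1, independent of income; and x_2* = (m − 5·p_2)/p_2.
At the given prices: x_1* = 5·7/10.06 = 3.4791, and x_2* = 17.1429.

x_1* = 3.4791, x_2* = 17.1429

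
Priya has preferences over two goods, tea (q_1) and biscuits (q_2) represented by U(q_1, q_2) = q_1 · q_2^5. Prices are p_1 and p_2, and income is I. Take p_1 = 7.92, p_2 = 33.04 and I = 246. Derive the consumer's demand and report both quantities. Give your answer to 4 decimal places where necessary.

MU_q_1/MU_q_2 = (q_2)/(5·q_1); tangency sets this equal to p_1/p_2.
So p_2·q_2 = 5·p_1·q_1; combined with the budget, a share 1/6 of income goes to q_1.
Demand: q_1*(p_1,p_2,I) = 1/6·I/p_1 and q_2* = 5/6·I/p_2.
At p_1=7.92, p_2=33.04, I=246: q_1* = 1/6·246/7.92 = 5.1768, q_2* = 6.2046.

q_1* = 5.1768, q_2* = 6.2046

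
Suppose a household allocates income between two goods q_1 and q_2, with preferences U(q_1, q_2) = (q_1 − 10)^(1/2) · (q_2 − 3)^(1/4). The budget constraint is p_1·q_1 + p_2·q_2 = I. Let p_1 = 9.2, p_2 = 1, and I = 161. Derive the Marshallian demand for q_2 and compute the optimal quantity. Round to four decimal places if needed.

q_2* = 25

MRS = 2·(q_2−3)/(q_1−10). Tangency with p_1/p_2 gives q_2−3 = (1/2)·(p_1/p_2)·(q_1−10).
Substituting into the budget: q_1* = 10 + 2/3·(I − 10·p_1 − 3·p_2)/p_1, and q_2* = 3 + 1/3·(…)/p_2.
Discretionary income = 161 − 10·9.2 − 3·1 = 66; q_2* = 3 + 1/3·66/1 = 25.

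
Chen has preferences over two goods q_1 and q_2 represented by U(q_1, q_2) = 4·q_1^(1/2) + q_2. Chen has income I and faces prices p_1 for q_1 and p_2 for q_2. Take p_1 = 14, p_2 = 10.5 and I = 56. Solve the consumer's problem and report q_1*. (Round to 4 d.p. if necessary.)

q_1* = 2.25

Set MRS = p_1/p_2: 2·q_1^(−1/2) = p_1/p_2.
Solve: √q_1 = 2·p_2/p_1, so q_1*(p_1,p_2) = (2·p_2/p_1)², and q_2* = (I − p_1·q_1*)/p_2.
Plugging in: q_1* = (2·10.5/14)² = 2.25.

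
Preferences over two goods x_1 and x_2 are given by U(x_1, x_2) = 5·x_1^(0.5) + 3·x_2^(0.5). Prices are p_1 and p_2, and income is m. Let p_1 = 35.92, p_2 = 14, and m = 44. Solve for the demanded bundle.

x_1* = 0.6368, x_2* = 1.5091

From the CES first-order condition, (5/3)·(x_2/x_1)^(0.5) = p_1/p_2.
Solve for the ratio: x_2/x_1 = [(3/5)·p_1/p_2]^(2).
With the ratio pinned down, the budget gives x_1* = m/(p_1 + p_2·(x_2/x_1)) and x_2* = (x_2/x_1)·x_1*.
Numerically x_2/x_1 = 2.36984, so x_1* = 44/(35.92 + 14·2.36984) = 0.6368 and x_2* = 2.36984·0.6368 = 1.5091.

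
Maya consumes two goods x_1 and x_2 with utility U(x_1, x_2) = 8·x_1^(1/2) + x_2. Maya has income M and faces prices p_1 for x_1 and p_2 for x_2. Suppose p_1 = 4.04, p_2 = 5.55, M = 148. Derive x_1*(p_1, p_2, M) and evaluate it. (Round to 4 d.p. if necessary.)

MU_x_1 = 4/√x_1, MU_x_2 = 1. Tangency: 4/√x_1 = p_1/p_2.
Thus x_1* = (4·p_2/p_1)² — independent of M — with the rest of income spent on x_2.
Plugging in: x_1* = (4·5.55/4.04)² = 30.1956.

x_1* = 30.1956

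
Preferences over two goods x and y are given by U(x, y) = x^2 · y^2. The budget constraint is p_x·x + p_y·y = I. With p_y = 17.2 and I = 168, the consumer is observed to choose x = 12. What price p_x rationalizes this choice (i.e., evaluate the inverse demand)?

p_x = 7

Tangency: MRS = y/x = p_x/p_y.
So 2·p_y·y = 2·p_x·x; combined with the budget, a share 0.5 of income goes to x.
Demand: x*(p_x,p_y,I) = 0.5·I/p_x and y* = 0.5·I/p_y.
Set x* = 12 in the demand function and solve for p_x: p_x = 7.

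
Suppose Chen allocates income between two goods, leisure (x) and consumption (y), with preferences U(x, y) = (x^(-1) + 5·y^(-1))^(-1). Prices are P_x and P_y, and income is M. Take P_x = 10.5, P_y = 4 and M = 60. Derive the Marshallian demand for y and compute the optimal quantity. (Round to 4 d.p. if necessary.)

y* = 8.6978

MU_x ∝ x^(-2), MU_y ∝ 5·y^(-2), so MRS = (1/5)·(y/x)^(2) = P_x/P_y.
Hence y/x = (5·P_x/P_y)^(1/(2)), i.e. raised to the 0.5 power.
Substitute y = (y/x)·x into the budget: x* = M/(P_x + P_y·(y/x)).
Numerically y/x = 3.622844, so x* = 60/(10.5 + 4·3.622844) = 2.4008 and y* = 3.622844·2.4008 = 8.6978.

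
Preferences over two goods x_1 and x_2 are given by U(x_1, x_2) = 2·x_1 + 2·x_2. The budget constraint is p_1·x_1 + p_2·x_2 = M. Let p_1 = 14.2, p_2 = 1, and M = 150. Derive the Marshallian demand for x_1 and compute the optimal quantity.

x_1* = 0

Linear utility — the consumer picks whichever good has higher MU/price: 2/14.2 = 0.1408 vs 2/1 = 2.
x_2 gives more utility per dollar, so spend all income on x_2: x_2* = M/p_2, x_1* = 0.
Numerically: x_1* = 0, x_2* = 150.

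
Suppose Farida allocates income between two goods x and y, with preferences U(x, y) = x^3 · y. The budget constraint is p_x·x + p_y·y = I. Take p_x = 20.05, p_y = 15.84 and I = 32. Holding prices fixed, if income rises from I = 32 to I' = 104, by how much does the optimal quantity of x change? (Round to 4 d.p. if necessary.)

The MRS is 3·y/x. Set MRS = p_x/p_y.
So 3·p_y·y = p_x·x; combined with the budget, a share 0.75 of income goes to x.
Demand: x*(p_x,p_y,I) = 0.75·I/p_x and y* = 0.25·I/p_y.
At p_x=20.05, p_y=15.84, I=32: x* = 0.75·32/20.05 = 1.197.
At I' = 104: x* = 3.8903. Change: 3.8903 − 1.197 = 2.6933.

Δx* = 2.6933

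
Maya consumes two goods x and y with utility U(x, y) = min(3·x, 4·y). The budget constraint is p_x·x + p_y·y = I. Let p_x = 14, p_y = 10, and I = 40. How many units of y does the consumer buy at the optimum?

Leontief preferences: the optimum is at the kink where x/4 = y/3, i.e. y = (3/4)·x.
Budget: p_x·x + p_y·(3/4)·x = I, so (4·p_x + 3·p_y)·x = 4·I.
Demand: x*(p_x,p_y,I) = 4·I/(4·p_x + 3·p_y), y* = 3·I/(4·p_x + 3·p_y).
Here 4·14 + 3·10 = 86, giving y* = 1.3953.

y* = 1.3953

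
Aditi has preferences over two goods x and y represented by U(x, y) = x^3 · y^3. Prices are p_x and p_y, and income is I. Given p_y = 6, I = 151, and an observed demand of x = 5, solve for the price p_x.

MU_x/MU_y = (3·y)/(3·x); tangency sets this equal to p_x/p_y.
So 3·p_y·y = 3·p_x·x; combined with the budget, a share 0.5 of income goes to x.
Demand: x*(p_x,p_y,I) = 0.5·I/p_x and y* = 0.5·I/p_y.
Set x* = 5 in the demand function and solve for p_x: p_x = 15.1.

p_x = 15.1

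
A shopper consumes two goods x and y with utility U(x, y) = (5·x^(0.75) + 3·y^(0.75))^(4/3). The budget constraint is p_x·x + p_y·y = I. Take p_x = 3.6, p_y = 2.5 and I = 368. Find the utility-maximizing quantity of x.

MRS = MU_x/MU_y = (5/3)·(y/x)^(0.25). Set equal to p_x/p_y.
Hence y/x = ((3/5)·p_x/p_y)^(1/(0.25)), i.e. raised to the 4 power.
With the ratio pinned down, the budget gives x* = I/(p_x + p_y·(y/x)) and y* = (y/x)·x*.
Numerically y/x = 0.557256, so x* = 368/(3.6 + 2.5·0.557256) = 73.7011.

x* = 73.7011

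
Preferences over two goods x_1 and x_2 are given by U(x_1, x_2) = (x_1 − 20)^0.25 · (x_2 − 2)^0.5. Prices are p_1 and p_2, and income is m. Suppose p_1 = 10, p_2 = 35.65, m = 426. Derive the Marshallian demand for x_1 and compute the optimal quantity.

x_1* = 25.1567

Substituting into the budget: x_1* = 20 + 1/3·(m − 20·p_1 − 2·p_2)/p_1, and x_2* = 2 + 2/3·(…)/p_2.
Discretionary income = 426 − 20·10 − 2·35.65 = 154.7; x_1* = 20 + 1/3·154.7/10 = 25.1567.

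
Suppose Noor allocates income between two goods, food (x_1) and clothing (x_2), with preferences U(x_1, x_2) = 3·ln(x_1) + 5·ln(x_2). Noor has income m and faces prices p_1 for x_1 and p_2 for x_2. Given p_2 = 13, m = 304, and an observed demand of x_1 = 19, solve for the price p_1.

The MRS is (3/5)·x_2/x_1. Set MRS = p_1/p_2.
So 3·p_2·x_2 = 5·p_1·x_1; combined with the budget, a share 0.375 of income goes to x_1.
Demand: x_1*(p_1,p_2,m) = 0.375·m/p_1 and x_2* = 0.625·m/p_2.
Set x_1* = 19 in the demand function and solve for p_1: p_1 = 6.

p_1 = 6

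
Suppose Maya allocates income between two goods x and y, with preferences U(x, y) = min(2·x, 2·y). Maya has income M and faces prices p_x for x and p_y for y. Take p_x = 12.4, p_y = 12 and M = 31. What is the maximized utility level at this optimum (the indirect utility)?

V = 2.541

Leontief preferences: the optimum is at the kink where x/2 = y/2, i.e. y = x.
Budget: p_x·x + p_y·x = M, so (2·p_x + 2·p_y)·x = 2·M.
Demand: x*(p_x,p_y,M) = 2·M/(2·p_x + 2·p_y), y* = 2·M/(2·p_x + 2·p_y).
Here 2·12.4 + 2·12 = 48.8, giving x* = 1.2705 and y* = 1.2705.
Utility at the optimum: U(1.2705, 1.2705) = 2.541.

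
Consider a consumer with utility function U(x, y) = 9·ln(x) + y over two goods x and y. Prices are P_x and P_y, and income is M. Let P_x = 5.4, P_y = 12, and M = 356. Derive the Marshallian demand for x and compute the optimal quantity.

MU_x = 9/x, MU_y = 1. Tangency: 9/x = P_x/P_y.
So x*(P_x,P_y) = 9·P_y/P_x, independent of income; and y* = (M − 9·P_y)/P_y.
At the given prices: x* = 9·12/5.4 = 20.

x* = 20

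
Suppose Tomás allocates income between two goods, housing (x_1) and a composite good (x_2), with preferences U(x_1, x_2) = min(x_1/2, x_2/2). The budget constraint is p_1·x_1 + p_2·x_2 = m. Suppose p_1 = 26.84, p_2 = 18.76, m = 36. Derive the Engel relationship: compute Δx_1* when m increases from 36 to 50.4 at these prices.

Δx_1* = 0.3158

Demand: x_1*(p_1,p_2,m) = 2·m/(2·p_1 + 2·p_2), x_2* = 2·m/(2·p_1 + 2·p_2).
Here 2·26.84 + 2·18.76 = 91.2, giving x_1* = 0.7895.
At m' = 50.4: x_1* = 1.1053. Change: 1.1053 − 0.7895 = 0.3158.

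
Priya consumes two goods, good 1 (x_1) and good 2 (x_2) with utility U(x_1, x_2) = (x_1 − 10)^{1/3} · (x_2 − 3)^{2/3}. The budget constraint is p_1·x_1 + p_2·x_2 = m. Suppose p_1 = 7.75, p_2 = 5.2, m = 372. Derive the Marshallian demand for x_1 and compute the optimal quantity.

After buying the subsistence bundle (10, 3), a share 1/3 of the remaining income goes to x_1: x_1* = 10 + 1/3·(m − 10p_1 − 3p_2)/p_1.
Discretionary income = 372 − 10·7.75 − 3·5.2 = 278.9; x_1* = 10 + 1/3·278.9/7.75 = 21.9957.

x_1* = 21.9957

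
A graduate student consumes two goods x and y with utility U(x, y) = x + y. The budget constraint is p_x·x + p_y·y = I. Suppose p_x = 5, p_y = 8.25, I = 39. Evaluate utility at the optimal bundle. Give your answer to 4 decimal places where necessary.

Perfect substitutes: compare marginal utility per dollar. 1/p_x vs 1/p_y → 0.2 vs 0.1212.
x gives more utility per dollar, so spend all income on x: x* = I/p_x, y* = 0.
Numerically: x* = 7.8, y* = 0.
Utility at the optimum: U(7.8, 0) = 7.8.

V = 7.8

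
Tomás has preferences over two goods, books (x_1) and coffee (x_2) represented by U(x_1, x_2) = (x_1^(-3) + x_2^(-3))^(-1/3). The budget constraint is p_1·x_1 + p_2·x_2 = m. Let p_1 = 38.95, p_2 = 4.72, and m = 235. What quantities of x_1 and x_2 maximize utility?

MRS = MU_x_1/MU_x_2 = (x_2/x_1)^(4). Set equal to p_1/p_2.
Hence x_2/x_1 = (p_1/p_2)^(1/(4)), i.e. raised to the 0.25 power.
With the ratio pinned down, the budget gives x_1* = m/(p_1 + p_2·(x_2/x_1)) and x_2* = (x_2/x_1)·x_1*.
Numerically x_2/x_1 = 1.694889, so x_1* = 235/(38.95 + 4.72·1.694889) = 5.0053 and x_2* = 1.694889·5.0053 = 8.4835.

x_1* = 5.0053, x_2* = 8.4835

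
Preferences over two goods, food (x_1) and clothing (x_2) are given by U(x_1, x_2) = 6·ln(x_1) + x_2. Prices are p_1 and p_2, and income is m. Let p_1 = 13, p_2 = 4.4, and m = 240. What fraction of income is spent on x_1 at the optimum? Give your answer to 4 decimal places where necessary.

share on x_1 = 0.11

At the given prices: x_1* = 6·4.4/13 = 2.0308, and x_2* = 48.5455.
Expenditure on x_1: 13·2.0308 = 26.4; share = 0.11.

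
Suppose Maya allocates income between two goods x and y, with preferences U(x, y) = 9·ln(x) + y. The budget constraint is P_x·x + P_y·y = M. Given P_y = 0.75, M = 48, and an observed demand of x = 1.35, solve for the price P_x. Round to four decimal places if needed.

Set MRS = P_x/P_y: (9/x)/1 = P_x/P_y.
So x*(P_x,P_y) = 9·P_y/P_x, independent of income; and y* = (M − 9·P_y)/P_y.
Set x* = 1.35 in the demand function and solve for P_x: P_x = 5.

P_x = 5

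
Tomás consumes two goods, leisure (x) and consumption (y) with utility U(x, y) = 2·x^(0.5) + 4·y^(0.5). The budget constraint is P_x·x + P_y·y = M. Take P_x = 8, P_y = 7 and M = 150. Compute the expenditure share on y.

From the CES first-order condition, (1/2)·(y/x)^(0.5) = P_x/P_y.
Solve for the ratio: y/x = [2·P_x/P_y]^(2).
With the ratio pinned down, the budget gives x* = M/(P_x + P_y·(y/x)) and y* = (y/x)·x*.
Numerically y/x = 5.22449, so x* = 150/(8 + 7·5.22449) = 3.3654 and y* = 5.22449·3.3654 = 17.5824.
Expenditure on y: 7·17.5824 = 123.0769; share = 0.8205.

share on y = 0.8205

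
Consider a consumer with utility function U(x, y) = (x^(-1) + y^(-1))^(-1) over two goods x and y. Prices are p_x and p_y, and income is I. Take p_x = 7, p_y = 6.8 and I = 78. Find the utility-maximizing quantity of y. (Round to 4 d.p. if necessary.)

Numerically y/x = 1.014599, so x* = 78/(7 + 6.8·1.014599) = 5.6118 and y* = 1.014599·5.6118 = 5.6937.

y* = 5.6937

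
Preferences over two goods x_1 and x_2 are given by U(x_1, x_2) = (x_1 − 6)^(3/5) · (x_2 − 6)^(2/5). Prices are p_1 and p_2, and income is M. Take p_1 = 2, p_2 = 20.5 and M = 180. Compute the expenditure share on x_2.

MRS = (3/2)·(x_2−6)/(x_1−6). Tangency with p_1/p_2 gives x_2−6 = (2/3)·(p_1/p_2)·(x_1−6).
Substituting into the budget: x_1* = 6 + 0.6·(M − 6·p_1 − 6·p_2)/p_1, and x_2* = 6 + 0.4·(…)/p_2.
Discretionary income = 180 − 6·2 − 6·20.5 = 45; x_1* = 6 + 0.6·45/2 = 19.5; x_2* = 6 + 0.4·45/20.5 = 6.878.
Expenditure on x_2: 20.5·6.878 = 141; share = 0.7833.

share on x_2 = 0.7833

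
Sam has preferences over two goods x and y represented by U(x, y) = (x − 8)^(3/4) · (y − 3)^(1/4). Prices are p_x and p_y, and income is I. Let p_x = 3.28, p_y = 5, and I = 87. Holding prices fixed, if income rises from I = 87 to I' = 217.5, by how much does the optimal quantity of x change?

Δx* = 29.8399

MRS = 3·(y−3)/(x−8). Tangency with p_x/p_y gives y−3 = (1/3)·(p_x/p_y)·(x−8).
Substituting into the budget: x* = 8 + 0.75·(I − 8·p_x − 3·p_y)/p_x, and y* = 3 + 0.25·(…)/p_y.
Discretionary income = 87 − 8·3.28 − 3·5 = 45.76; x* = 8 + 0.75·45.76/3.28 = 18.4634.
At I' = 217.5: x* = 48.3034. Change: 48.3034 − 18.4634 = 29.8399.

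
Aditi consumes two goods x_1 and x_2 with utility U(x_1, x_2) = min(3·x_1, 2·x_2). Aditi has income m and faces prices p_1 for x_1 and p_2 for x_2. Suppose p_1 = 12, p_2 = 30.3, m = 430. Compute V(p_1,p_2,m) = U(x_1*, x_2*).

V = 22.4543

Leontief preferences: the optimum is at the kink where x_1/2 = x_2/3, i.e. x_2 = (3/2)·x_1.
Budget: p_1·x_1 + p_2·(3/2)·x_1 = m, so (2·p_1 + 3·p_2)·x_1 = 2·m.
Demand: x_1*(p_1,p_2,m) = 2·m/(2·p_1 + 3·p_2), x_2* = 3·m/(2·p_1 + 3·p_2).
Here 2·12 + 3·30.3 = 114.9, giving x_1* = 7.4848 and x_2* = 11.2272.
Utility at the optimum: U(7.4848, 11.2272) = 22.4543.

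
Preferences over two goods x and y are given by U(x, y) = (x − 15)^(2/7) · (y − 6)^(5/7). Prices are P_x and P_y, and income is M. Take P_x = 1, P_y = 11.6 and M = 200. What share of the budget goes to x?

share on x = 0.2399

This is Cobb-Douglas in (x−15, y−6): tangency gives 2/7·P_y·(y−6) = 5/7·P_x·(x−15).
After buying the subsistence bundle (15, 6), a share 2/7 of the remaining income goes to x: x* = 15 + 2/7·(M − 15P_x − 6P_y)/P_x.
Discretionary income = 200 − 15·1 − 6·11.6 = 115.4; x* = 15 + 2/7·115.4/1 = 47.9714; y* = 6 + 5/7·115.4/11.6 = 13.1059.
Expenditure on x: 1·47.9714 = 47.9714; share = 0.2399.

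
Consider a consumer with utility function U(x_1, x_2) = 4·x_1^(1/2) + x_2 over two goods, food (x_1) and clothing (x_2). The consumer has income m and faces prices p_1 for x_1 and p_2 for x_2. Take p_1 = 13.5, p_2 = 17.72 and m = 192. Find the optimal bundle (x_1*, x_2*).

Utility is quasi-linear in x_2; the FOC for x_1 is 2/√x_1 = p_1/p_2.
Solve: √x_1 = 2·p_2/p_1, so x_1*(p_1,p_2) = (2·p_2/p_1)², and x_2* = (m − p_1·x_1*)/p_2.
Plugging in: x_1* = (2·17.72/13.5)² = 6.8916, x_2* = 5.5848.

x_1* = 6.8916, x_2* = 5.5848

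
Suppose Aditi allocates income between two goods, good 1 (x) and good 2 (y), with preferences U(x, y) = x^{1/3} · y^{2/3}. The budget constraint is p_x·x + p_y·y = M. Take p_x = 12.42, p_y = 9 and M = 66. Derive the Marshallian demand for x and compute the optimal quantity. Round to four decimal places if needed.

x* = 1.7713

Demand: x*(p_x,p_y,M) = 1/3·M/p_x and y* = 2/3·M/p_y.
At p_x=12.42, p_y=9, M=66: x* = 1/3·66/12.42 = 1.7713.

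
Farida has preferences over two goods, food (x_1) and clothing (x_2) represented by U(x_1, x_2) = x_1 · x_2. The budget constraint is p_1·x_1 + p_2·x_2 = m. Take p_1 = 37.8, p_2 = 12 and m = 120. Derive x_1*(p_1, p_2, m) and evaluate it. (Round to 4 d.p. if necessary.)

x_1* = 1.5873

MU_x_1/MU_x_2 = (x_2)/(x_1); tangency sets this equal to p_1/p_2.
So p_2·x_2 = p_1·x_1; combined with the budget, a share 0.5 of income goes to x_1.
Demand: x_1*(p_1,p_2,m) = 0.5·m/p_1 and x_2* = 0.5·m/p_2.
At p_1=37.8, p_2=12, m=120: x_1* = 0.5·120/37.8 = 1.5873.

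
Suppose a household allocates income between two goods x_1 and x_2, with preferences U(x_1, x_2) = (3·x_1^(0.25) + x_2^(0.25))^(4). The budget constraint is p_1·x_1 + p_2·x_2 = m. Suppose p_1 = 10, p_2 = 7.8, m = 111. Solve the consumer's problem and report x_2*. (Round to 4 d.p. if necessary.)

x_2* = 2.856

Numerically x_2/x_1 = 0.321893, so x_1* = 111/(10 + 7.8·0.321893) = 8.8724 and x_2* = 0.321893·8.8724 = 2.856.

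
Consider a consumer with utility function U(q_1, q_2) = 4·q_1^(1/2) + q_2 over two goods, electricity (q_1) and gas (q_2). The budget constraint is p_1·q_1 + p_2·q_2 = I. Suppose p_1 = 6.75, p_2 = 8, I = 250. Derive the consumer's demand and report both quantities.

Thus q_1* = (2·p_2/p_1)² — independent of I — with the rest of income spent on q_2.
Plugging in: q_1* = (2·8/6.75)² = 5.6187, q_2* = 26.5093.

q_1* = 5.6187, q_2* = 26.5093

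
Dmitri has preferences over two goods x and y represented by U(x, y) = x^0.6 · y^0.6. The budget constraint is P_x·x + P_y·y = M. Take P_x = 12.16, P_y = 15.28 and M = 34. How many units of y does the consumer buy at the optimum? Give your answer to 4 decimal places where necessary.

MU_x/MU_y = (0.6·y)/(0.6·x); tangency sets this equal to P_x/P_y.
So 0.6·P_y·y = 0.6·P_x·x; combined with the budget, a share 0.5 of income goes to x.
Demand: x*(P_x,P_y,M) = 0.5·M/P_x and y* = 0.5·M/P_y.
At P_x=12.16, P_y=15.28, M=34: y* = 0.5·34/15.28 = 1.1126.

y* = 1.1126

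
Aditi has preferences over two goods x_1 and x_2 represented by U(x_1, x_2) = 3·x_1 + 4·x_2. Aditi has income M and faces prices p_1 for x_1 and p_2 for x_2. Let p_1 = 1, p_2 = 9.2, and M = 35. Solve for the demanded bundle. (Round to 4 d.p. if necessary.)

Linear utility — the consumer picks whichever good has higher MU/price: 3/1 = 3 vs 4/9.2 = 0.4348.
x_1 gives more utility per dollar, so spend all income on x_1: x_1* = M/p_1, x_2* = 0.
Numerically: x_1* = 35, x_2* = 0.

x_1* = 35, x_2* = 0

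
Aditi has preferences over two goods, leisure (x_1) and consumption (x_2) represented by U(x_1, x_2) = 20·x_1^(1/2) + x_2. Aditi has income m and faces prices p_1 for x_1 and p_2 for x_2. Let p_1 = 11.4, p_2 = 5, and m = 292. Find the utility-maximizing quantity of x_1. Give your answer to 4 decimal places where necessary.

x_1* = 19.2367

MU_x_1 = 10/√x_1, MU_x_2 = 1. Tangency: 10/√x_1 = p_1/p_2.
Thus x_1* = (10·p_2/p_1)² — independent of m — with the rest of income spent on x_2.
Plugging in: x_1* = (10·5/11.4)² = 19.2367.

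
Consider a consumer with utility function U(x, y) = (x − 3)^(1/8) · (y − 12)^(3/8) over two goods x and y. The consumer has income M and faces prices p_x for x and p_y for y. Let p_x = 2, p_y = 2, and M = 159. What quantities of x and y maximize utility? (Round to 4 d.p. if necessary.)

x* = 19.125, y* = 60.375

MRS = (1/3)·(y−12)/(x−3). Tangency with p_x/p_y gives y−12 = 3·(p_x/p_y)·(x−3).
After buying the subsistence bundle (3, 12), a share 0.25 of the remaining income goes to x: x* = 3 + 0.25·(M − 3p_x − 12p_y)/p_x.
Discretionary income = 159 − 3·2 − 12·2 = 129; x* = 3 + 0.25·129/2 = 19.125; y* = 12 + 0.75·129/2 = 60.375.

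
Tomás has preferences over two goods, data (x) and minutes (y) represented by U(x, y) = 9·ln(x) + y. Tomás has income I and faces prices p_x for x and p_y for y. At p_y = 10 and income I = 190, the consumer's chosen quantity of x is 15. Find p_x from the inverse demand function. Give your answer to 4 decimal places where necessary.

p_x = 6

MU_x = 9/x, MU_y = 1. Tangency: 9/x = p_x/p_y.
So x*(p_x,p_y) = 9·p_y/p_x, independent of income; and y* = (I − 9·p_y)/p_y.
Set x* = 15 in the demand function and solve for p_x: p_x = 6.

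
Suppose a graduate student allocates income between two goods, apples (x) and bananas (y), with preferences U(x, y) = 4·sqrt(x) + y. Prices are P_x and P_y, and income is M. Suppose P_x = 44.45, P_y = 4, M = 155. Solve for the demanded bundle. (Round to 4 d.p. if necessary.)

x* = 0.0324, y* = 38.39

MU_x = 2/√x, MU_y = 1. Tangency: 2/√x = P_x/P_y.
Thus x* = (2·P_y/P_x)² — independent of M — with the rest of income spent on y.
Plugging in: x* = (2·4/44.45)² = 0.0324, y* = 38.39.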